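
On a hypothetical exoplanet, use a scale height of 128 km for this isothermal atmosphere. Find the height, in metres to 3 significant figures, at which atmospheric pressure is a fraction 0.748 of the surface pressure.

z ≈ 37200 m

Set P/P₀ = exp(−z/H) = 0.748, so z = −H ln(0.748).
−ln(0.748) = 0.29035; z = 128000 × 0.29035 = 37165 m.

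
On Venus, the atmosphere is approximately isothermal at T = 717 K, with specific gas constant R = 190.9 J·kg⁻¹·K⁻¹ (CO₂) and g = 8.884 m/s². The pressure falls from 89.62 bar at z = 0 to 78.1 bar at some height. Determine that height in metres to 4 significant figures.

z ≈ 2120 m

Scale height: H = RT/g = 190.9 × 717 / 8.884 = 15407 m.
Invert the barometric formula: z = H ln(P₀/P).
P₀/P = 89.62/78.1 = 1.1475; ln(1.1475) = 0.13759.
z = 15407 × 0.13759 = 2119.8 m.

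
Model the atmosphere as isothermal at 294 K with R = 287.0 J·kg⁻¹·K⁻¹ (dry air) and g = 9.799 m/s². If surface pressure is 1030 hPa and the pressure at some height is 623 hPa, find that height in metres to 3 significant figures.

z ≈ 4330 m

Scale height: H = RT/g = 287.0 × 294 / 9.799 = 8610.9 m.
Invert the barometric formula: z = H ln(P₀/P).
P₀/P = 1030/623 = 1.6533; ln(1.6533) = 0.50277.
z = 8610.9 × 0.50277 = 4329.3 m.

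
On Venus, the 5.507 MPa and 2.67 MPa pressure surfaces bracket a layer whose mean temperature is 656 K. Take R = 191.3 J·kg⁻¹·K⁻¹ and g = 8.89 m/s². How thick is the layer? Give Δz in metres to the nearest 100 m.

Δz ≈ 10200 m

Hypsometric equation: Δz = (R T̄/g) ln(P₁/P₂).
R T̄/g = 191.3 × 656 / 8.89 = 14116 m.
ln(5.507/2.67) = ln(2.0625) = 0.72392.
Δz = 14116 × 0.72392 = 10219 m.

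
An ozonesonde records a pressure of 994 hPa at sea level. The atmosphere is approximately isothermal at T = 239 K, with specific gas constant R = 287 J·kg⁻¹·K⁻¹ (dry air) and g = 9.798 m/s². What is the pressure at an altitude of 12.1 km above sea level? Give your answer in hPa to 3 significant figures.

Scale height: H = RT/g = 287 × 239 / 9.798 = 7000.7 m.
Barometric formula: P = P₀ exp(−z/H).
z/H = 12100/7000.7 = 1.7284; exp(−1.7284) = 0.17757.
P = 994 × 0.17757 = 176.50 hPa.

P ≈ 177 hPa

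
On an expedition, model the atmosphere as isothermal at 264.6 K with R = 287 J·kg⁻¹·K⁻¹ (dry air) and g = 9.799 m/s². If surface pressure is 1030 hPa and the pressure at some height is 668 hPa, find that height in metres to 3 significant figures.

z ≈ 3360 m

Scale height: H = RT/g = 287 × 264.6 / 9.799 = 7749.8 m.
Invert the barometric formula: z = H ln(P₀/P).
P₀/P = 1030/668 = 1.5419; ln(1.5419) = 0.43302.
z = 7749.8 × 0.43302 = 3355.8 m.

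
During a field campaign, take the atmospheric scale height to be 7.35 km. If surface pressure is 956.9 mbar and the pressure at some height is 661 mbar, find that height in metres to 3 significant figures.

Invert the barometric formula: z = H ln(P₀/P).
P₀/P = 956.9/661 = 1.4477; ln(1.4477) = 0.36998.
z = 7350.0 × 0.36998 = 2719.4 m.

z ≈ 2720 m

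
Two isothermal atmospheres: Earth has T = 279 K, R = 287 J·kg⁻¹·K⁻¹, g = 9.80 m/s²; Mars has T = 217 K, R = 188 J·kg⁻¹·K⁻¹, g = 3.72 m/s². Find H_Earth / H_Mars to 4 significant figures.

H_Earth/H_Mars ≈ 0.7450

H = RT/g for each body.
H_Earth = 287 × 279 / 9.80 = 8170.7 m.
H_Mars = 188 × 217 / 3.72 = 10967 m.
H_Earth/H_Mars = 8170.7/10967 = 0.74503.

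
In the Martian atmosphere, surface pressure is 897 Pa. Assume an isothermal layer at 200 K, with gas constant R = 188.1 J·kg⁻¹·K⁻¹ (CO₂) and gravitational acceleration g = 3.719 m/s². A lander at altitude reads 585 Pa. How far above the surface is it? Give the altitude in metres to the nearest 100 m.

Scale height: H = RT/g = 188.1 × 200 / 3.719 = 10116 m.
Invert the barometric formula: z = H ln(P₀/P).
P₀/P = 897/585 = 1.5333; ln(1.5333) = 0.42742.
z = 10116 × 0.42742 = 4323.8 m.

z ≈ 4300 m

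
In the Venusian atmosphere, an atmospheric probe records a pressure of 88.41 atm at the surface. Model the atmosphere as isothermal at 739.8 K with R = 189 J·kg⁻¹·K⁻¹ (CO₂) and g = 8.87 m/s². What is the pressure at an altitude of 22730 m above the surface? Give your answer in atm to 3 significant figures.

Scale height: H = RT/g = 189 × 739.8 / 8.87 = 15763 m.
Barometric formula: P = P₀ exp(−z/H).
z/H = 22730/15763 = 1.4420; exp(−1.4420) = 0.23645.
P = 88.41 × 0.23645 = 20.905 atm.

P ≈ 20.9 atm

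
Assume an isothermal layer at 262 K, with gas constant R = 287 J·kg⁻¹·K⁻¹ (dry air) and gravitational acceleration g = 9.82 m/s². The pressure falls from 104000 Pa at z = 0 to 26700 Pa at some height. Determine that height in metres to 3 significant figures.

z ≈ 10400 m

Scale height: H = RT/g = 287 × 262 / 9.82 = 7657.2 m.
Invert the barometric formula: z = H ln(P₀/P).
P₀/P = 104000/26700 = 3.8951; ln(3.8951) = 1.3597.
z = 7657.2 × 1.3597 = 10411 m.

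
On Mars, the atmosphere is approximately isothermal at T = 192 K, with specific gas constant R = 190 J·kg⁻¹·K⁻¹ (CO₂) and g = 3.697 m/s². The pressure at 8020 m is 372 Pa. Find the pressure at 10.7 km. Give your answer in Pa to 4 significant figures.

Scale height: H = RT/g = 190 × 192 / 3.697 = 9867.5 m.
Between two levels, P₂ = P₁ exp(−Δz/H) with Δz = z₂ − z₁.
Δz = 10700 − 8020.0 = 2680.0 m; Δz/H = 2680.0/9867.5 = 0.27160.
P₂ = 372 × exp(−0.27160) = 372 × 0.76216 = 283.52 Pa.

P ≈ 283.5 Pa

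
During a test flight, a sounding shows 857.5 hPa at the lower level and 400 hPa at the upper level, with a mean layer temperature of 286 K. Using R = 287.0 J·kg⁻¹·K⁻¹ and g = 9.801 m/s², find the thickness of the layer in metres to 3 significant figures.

Δz ≈ 6390 m

Hypsometric equation: Δz = (R T̄/g) ln(P₁/P₂).
R T̄/g = 287.0 × 286 / 9.801 = 8374.9 m.
ln(857.5/400) = ln(2.1437) = 0.76253.
Δz = 8374.9 × 0.76253 = 6386.1 m.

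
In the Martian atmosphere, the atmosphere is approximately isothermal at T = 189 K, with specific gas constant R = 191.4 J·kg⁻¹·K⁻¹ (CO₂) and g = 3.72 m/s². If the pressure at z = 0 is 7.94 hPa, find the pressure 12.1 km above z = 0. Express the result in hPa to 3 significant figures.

Scale height: H = RT/g = 191.4 × 189 / 3.72 = 9724.4 m.
Barometric formula: P = P₀ exp(−z/H).
z/H = 12100/9724.4 = 1.2443; exp(−1.2443) = 0.28814.
P = 7.94 × 0.28814 = 2.2878 hPa.

P ≈ 2.29 hPa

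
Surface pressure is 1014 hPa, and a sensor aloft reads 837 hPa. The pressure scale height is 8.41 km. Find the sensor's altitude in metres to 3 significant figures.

z ≈ 1610 m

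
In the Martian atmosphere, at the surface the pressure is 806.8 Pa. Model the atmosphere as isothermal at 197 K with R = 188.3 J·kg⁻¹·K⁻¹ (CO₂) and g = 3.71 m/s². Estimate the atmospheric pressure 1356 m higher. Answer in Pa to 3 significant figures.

P ≈ 704 Pa

Scale height: H = RT/g = 188.3 × 197 / 3.71 = 9998.7 m.
Barometric formula: P = P₀ exp(−z/H).
z/H = 1356.0/9998.7 = 0.13562; exp(−0.13562) = 0.87317.
P = 806.8 × 0.87317 = 704.47 Pa.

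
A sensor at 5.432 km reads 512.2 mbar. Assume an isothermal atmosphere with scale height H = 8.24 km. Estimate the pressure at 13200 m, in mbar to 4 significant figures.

P ≈ 199.5 mbar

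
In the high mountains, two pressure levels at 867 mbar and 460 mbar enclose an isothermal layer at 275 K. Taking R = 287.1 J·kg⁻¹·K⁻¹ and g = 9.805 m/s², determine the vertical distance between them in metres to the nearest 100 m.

Hypsometric equation: Δz = (R T̄/g) ln(P₁/P₂).
R T̄/g = 287.1 × 275 / 9.805 = 8052.3 m.
ln(867/460) = ln(1.8848) = 0.63382.
Δz = 8052.3 × 0.63382 = 5103.7 m.

Δz ≈ 5100 m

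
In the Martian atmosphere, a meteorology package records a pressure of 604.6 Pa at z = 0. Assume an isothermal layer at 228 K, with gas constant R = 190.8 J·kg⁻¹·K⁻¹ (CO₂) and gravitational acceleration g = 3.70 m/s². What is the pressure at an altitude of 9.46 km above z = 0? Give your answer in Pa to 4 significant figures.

P ≈ 270.4 Pa

Scale height: H = RT/g = 190.8 × 228 / 3.70 = 11757 m.
Barometric formula: P = P₀ exp(−z/H).
z/H = 9460.0/11757 = 0.80463; exp(−0.80463) = 0.44725.
P = 604.6 × 0.44725 = 270.41 Pa.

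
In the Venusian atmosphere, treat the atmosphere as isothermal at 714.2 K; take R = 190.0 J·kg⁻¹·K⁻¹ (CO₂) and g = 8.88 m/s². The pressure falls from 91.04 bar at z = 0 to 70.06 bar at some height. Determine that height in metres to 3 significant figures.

z ≈ 4000 m

Scale height: H = RT/g = 190.0 × 714.2 / 8.88 = 15281 m.
Invert the barometric formula: z = H ln(P₀/P).
P₀/P = 91.04/70.06 = 1.2995; ln(1.2995) = 0.26198.
z = 15281 × 0.26198 = 4003.3 m.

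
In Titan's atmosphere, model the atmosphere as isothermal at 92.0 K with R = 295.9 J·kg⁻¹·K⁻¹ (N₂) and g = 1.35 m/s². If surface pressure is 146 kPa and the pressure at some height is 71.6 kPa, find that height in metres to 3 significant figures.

z ≈ 14400 m

Scale height: H = RT/g = 295.9 × 92.0 / 1.35 = 20165 m.
Invert the barometric formula: z = H ln(P₀/P).
P₀/P = 146/71.6 = 2.0391; ln(2.0391) = 0.71251.
z = 20165 × 0.71251 = 14368 m.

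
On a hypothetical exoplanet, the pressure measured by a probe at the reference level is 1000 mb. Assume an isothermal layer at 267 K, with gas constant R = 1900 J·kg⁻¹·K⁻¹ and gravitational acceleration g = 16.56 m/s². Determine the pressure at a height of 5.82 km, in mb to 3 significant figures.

P ≈ 827 mb

Scale height: H = RT/g = 1900 × 267 / 16.56 = 30634 m.
Barometric formula: P = P₀ exp(−z/H).
z/H = 5820.0/30634 = 0.18998; exp(−0.18998) = 0.82698.
P = 1000 × 0.82698 = 826.98 mb.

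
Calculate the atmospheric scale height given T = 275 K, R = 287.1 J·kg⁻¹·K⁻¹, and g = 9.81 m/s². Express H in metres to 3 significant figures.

The scale height of an isothermal atmosphere is H = RT/g.
H = 287.1 × 275 / 9.81 = 78952/9.81 = 8048.1 m.

H ≈ 8050 m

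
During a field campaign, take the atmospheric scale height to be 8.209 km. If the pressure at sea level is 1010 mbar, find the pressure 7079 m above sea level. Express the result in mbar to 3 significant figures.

Barometric formula: P = P₀ exp(−z/H).
z/H = 7079.0/8209.0 = 0.86235; exp(−0.86235) = 0.42217.
P = 1010 × 0.42217 = 426.39 mbar.

P ≈ 426 mbar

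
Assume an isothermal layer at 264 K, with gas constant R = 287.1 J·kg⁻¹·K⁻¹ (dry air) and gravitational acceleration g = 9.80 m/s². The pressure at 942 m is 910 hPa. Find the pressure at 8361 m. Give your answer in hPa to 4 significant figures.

Scale height: H = RT/g = 287.1 × 264 / 9.80 = 7734.1 m.
Between two levels, P₂ = P₁ exp(−Δz/H) with Δz = z₂ − z₁.
Δz = 8361.0 − 942.00 = 7419.0 m; Δz/H = 7419.0/7734.1 = 0.95926.
P₂ = 910 × exp(−0.95926) = 910 × 0.38318 = 348.69 hPa.

P ≈ 348.7 hPa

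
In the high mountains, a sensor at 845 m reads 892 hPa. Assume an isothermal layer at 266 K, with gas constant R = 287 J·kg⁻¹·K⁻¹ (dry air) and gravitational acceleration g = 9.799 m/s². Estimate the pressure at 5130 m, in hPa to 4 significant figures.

Scale height: H = RT/g = 287 × 266 / 9.799 = 7790.8 m.
Between two levels, P₂ = P₁ exp(−Δz/H) with Δz = z₂ − z₁.
Δz = 5130.0 − 845.00 = 4285.0 m; Δz/H = 4285.0/7790.8 = 0.55001.
P₂ = 892 × exp(−0.55001) = 892 × 0.57694 = 514.63 hPa.

P ≈ 514.6 hPa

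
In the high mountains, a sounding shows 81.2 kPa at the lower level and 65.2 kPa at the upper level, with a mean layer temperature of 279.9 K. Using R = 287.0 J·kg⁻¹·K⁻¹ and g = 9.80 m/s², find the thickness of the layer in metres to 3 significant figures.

Δz ≈ 1800 m

Hypsometric equation: Δz = (R T̄/g) ln(P₁/P₂).
R T̄/g = 287.0 × 279.9 / 9.80 = 8197.1 m.
ln(81.2/65.2) = ln(1.2454) = 0.21946.
Δz = 8197.1 × 0.21946 = 1798.9 m.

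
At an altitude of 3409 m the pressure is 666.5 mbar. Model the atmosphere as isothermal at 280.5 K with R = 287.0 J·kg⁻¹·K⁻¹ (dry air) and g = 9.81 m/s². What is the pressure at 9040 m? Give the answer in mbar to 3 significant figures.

P ≈ 336 mbar

Scale height: H = RT/g = 287.0 × 280.5 / 9.81 = 8206.3 m.
Between two levels, P₂ = P₁ exp(−Δz/H) with Δz = z₂ − z₁.
Δz = 9040.0 − 3409.0 = 5631.0 m; Δz/H = 5631.0/8206.3 = 0.68618.
P₂ = 666.5 × exp(−0.68618) = 666.5 × 0.50350 = 335.58 mbar.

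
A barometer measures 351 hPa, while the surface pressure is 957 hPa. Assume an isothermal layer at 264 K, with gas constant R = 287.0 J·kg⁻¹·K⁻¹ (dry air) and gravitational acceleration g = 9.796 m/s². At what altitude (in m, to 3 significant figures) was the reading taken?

z ≈ 7760 m

Scale height: H = RT/g = 287.0 × 264 / 9.796 = 7734.6 m.
Invert the barometric formula: z = H ln(P₀/P).
P₀/P = 957/351 = 2.7265; ln(2.7265) = 1.0030.
z = 7734.6 × 1.0030 = 7757.8 m.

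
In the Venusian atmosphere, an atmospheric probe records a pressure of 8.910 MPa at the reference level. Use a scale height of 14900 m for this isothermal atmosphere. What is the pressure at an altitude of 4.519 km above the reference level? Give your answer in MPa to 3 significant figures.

Barometric formula: P = P₀ exp(−z/H).
z/H = 4519.0/14900 = 0.30329; exp(−0.30329) = 0.73838.
P = 8.910 × 0.73838 = 6.5790 MPa.

P ≈ 6.58 MPa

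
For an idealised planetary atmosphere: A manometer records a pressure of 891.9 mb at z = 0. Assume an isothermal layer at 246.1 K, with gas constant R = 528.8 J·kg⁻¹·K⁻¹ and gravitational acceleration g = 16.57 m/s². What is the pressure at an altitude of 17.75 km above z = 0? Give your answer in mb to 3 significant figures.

Scale height: H = RT/g = 528.8 × 246.1 / 16.57 = 7853.8 m.
Barometric formula: P = P₀ exp(−z/H).
z/H = 17750/7853.8 = 2.2601; exp(−2.2601) = 0.10434.
P = 891.9 × 0.10434 = 93.061 mb.

P ≈ 93.1 mb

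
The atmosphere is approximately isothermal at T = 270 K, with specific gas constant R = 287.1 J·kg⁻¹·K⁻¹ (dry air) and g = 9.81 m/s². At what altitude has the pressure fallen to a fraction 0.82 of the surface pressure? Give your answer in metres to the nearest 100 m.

z ≈ 1600 m

Scale height: H = RT/g = 287.1 × 270 / 9.81 = 7901.8 m.
Set P/P₀ = exp(−z/H) = 0.82, so z = −H ln(0.82).
−ln(0.82) = 0.19845; z = 7901.8 × 0.19845 = 1568.1 m.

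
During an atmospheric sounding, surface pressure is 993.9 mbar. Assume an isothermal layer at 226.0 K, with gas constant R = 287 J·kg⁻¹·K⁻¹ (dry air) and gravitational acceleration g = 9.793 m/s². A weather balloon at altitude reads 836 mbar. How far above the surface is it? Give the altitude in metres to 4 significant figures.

Scale height: H = RT/g = 287 × 226.0 / 9.793 = 6623.3 m.
Invert the barometric formula: z = H ln(P₀/P).
P₀/P = 993.9/836 = 1.1889; ln(1.1889) = 0.17303.
z = 6623.3 × 0.17303 = 1146.0 m.

z ≈ 1146 m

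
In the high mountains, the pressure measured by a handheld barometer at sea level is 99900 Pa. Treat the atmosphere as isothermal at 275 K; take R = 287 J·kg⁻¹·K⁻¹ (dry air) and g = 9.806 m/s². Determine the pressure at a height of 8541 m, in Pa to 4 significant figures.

Scale height: H = RT/g = 287 × 275 / 9.806 = 8048.6 m.
Barometric formula: P = P₀ exp(−z/H).
z/H = 8541.0/8048.6 = 1.0612; exp(−1.0612) = 0.34604.
P = 99900 × 0.34604 = 34569 Pa.

P ≈ 34570 Pa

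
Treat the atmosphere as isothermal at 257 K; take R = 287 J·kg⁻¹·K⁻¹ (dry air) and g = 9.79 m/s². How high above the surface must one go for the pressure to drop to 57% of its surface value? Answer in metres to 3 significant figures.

z ≈ 4240 m

Scale height: H = RT/g = 287 × 257 / 9.79 = 7534.1 m.
Set P/P₀ = exp(−z/H) = 0.57, so z = −H ln(0.57).
−ln(0.57) = 0.56212; z = 7534.1 × 0.56212 = 4235.1 m.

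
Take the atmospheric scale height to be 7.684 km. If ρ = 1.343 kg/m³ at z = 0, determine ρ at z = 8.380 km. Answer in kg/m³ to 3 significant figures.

ρ ≈ 0.451 kg/m³

In an isothermal atmosphere, density decays like pressure: ρ = ρ₀ exp(−z/H).
z/H = 8380.0/7684.0 = 1.0906; exp(−1.0906) = 0.33601.
ρ = 1.343 × 0.33601 = 0.45126 kg/m³.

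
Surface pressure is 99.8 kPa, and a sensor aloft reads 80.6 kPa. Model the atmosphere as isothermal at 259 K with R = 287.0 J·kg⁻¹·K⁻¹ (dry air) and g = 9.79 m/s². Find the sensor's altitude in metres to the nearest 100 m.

z ≈ 1600 m

Scale height: H = RT/g = 287.0 × 259 / 9.79 = 7592.7 m.
Invert the barometric formula: z = H ln(P₀/P).
P₀/P = 99.8/80.6 = 1.2382; ln(1.2382) = 0.21366.
z = 7592.7 × 0.21366 = 1622.3 m.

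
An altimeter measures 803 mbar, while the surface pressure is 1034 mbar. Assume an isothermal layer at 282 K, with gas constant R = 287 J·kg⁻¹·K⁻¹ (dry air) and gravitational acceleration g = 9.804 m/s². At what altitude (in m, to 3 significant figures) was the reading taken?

z ≈ 2090 m

Scale height: H = RT/g = 287 × 282 / 9.804 = 8255.2 m.
Invert the barometric formula: z = H ln(P₀/P).
P₀/P = 1034/803 = 1.2877; ln(1.2877) = 0.25286.
z = 8255.2 × 0.25286 = 2087.4 m.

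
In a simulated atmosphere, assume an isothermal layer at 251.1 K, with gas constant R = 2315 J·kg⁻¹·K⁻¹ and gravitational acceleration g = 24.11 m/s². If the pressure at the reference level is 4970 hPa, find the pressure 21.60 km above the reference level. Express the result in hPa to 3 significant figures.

Scale height: H = RT/g = 2315 × 251.1 / 24.11 = 24110 m.
Barometric formula: P = P₀ exp(−z/H).
z/H = 21600/24110 = 0.89589; exp(−0.89589) = 0.40824.
P = 4970 × 0.40824 = 2029.0 hPa.

P ≈ 2030 hPa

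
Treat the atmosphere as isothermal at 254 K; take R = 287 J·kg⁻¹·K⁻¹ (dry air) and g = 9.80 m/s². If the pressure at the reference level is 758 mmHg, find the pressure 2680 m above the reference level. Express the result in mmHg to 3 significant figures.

Scale height: H = RT/g = 287 × 254 / 9.80 = 7438.6 m.
Barometric formula: P = P₀ exp(−z/H).
z/H = 2680.0/7438.6 = 0.36028; exp(−0.36028) = 0.69748.
P = 758 × 0.69748 = 528.69 mmHg.

P ≈ 529 mmHg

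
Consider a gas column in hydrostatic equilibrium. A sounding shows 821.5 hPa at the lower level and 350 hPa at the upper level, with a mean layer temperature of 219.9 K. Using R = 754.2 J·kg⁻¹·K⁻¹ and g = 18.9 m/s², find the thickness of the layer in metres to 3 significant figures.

Hypsometric equation: Δz = (R T̄/g) ln(P₁/P₂).
R T̄/g = 754.2 × 219.9 / 18.9 = 8775.1 m.
ln(821.5/350) = ln(2.3471) = 0.85318.
Δz = 8775.1 × 0.85318 = 7486.7 m.

Δz ≈ 7490 m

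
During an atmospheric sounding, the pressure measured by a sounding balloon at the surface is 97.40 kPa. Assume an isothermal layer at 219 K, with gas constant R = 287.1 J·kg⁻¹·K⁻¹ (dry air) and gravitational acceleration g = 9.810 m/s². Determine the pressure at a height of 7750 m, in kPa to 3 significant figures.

P ≈ 29.1 kPa

Scale height: H = RT/g = 287.1 × 219 / 9.810 = 6409.3 m.
Barometric formula: P = P₀ exp(−z/H).
z/H = 7750.0/6409.3 = 1.2092; exp(−1.2092) = 0.29844.
P = 97.40 × 0.29844 = 29.068 kPa.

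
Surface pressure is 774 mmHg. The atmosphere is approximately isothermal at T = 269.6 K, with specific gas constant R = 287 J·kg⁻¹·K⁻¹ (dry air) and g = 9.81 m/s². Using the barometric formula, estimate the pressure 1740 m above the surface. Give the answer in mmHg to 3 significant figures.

Scale height: H = RT/g = 287 × 269.6 / 9.81 = 7887.4 m.
Barometric formula: P = P₀ exp(−z/H).
z/H = 1740.0/7887.4 = 0.22061; exp(−0.22061) = 0.80203.
P = 774 × 0.80203 = 620.77 mmHg.

P ≈ 621 mmHg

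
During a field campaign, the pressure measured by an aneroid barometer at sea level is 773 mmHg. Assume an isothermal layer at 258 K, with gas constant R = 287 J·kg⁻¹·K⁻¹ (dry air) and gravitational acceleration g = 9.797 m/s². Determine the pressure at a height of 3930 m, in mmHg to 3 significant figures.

Scale height: H = RT/g = 287 × 258 / 9.797 = 7558.0 m.
Barometric formula: P = P₀ exp(−z/H).
z/H = 3930.0/7558.0 = 0.51998; exp(−0.51998) = 0.59453.
P = 773 × 0.59453 = 459.57 mmHg.

P ≈ 460 mmHg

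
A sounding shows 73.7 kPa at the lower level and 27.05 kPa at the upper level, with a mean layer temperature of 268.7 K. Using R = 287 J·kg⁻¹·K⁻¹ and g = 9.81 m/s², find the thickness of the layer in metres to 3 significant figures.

Hypsometric equation: Δz = (R T̄/g) ln(P₁/P₂).
R T̄/g = 287 × 268.7 / 9.81 = 7861.0 m.
ln(73.7/27.05) = ln(2.7246) = 1.0023.
Δz = 7861.0 × 1.0023 = 7879.1 m.

Δz ≈ 7880 m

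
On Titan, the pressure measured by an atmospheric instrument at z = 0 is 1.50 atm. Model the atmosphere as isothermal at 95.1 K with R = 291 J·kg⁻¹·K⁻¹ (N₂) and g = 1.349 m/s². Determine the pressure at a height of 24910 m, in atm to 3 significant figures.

P ≈ 0.445 atm

Scale height: H = RT/g = 291 × 95.1 / 1.349 = 20515 m.
Barometric formula: P = P₀ exp(−z/H).
z/H = 24910/20515 = 1.2142; exp(−1.2142) = 0.29695.
P = 1.50 × 0.29695 = 0.44542 atm.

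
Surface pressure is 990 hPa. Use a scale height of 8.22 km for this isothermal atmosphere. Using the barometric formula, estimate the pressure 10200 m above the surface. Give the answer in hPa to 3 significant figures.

Barometric formula: P = P₀ exp(−z/H).
z/H = 10200/8220.0 = 1.2409; exp(−1.2409) = 0.28912.
P = 990 × 0.28912 = 286.23 hPa.

P ≈ 286 hPa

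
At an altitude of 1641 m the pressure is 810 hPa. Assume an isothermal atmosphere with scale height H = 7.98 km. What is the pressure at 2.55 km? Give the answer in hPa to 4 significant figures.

Between two levels, P₂ = P₁ exp(−Δz/H) with Δz = z₂ − z₁.
Δz = 2550.0 − 1641.0 = 909.00 m; Δz/H = 909.00/7980.0 = 0.11391.
P₂ = 810 × exp(−0.11391) = 810 × 0.89234 = 722.80 hPa.

P ≈ 722.8 hPa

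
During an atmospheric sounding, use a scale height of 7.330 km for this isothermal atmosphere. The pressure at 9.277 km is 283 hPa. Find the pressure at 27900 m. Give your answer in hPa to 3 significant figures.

Between two levels, P₂ = P₁ exp(−Δz/H) with Δz = z₂ − z₁.
Δz = 27900 − 9277.0 = 18623 m; Δz/H = 18623/7330.0 = 2.5407.
P₂ = 283 × exp(−2.5407) = 283 × 0.078811 = 22.304 hPa.

P ≈ 22.3 hPa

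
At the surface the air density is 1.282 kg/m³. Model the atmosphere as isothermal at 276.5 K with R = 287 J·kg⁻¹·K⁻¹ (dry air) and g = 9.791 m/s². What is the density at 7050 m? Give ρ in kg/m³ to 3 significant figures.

Scale height: H = RT/g = 287 × 276.5 / 9.791 = 8104.9 m.
In an isothermal atmosphere, density decays like pressure: ρ = ρ₀ exp(−z/H).
z/H = 7050.0/8104.9 = 0.86984; exp(−0.86984) = 0.41902.
ρ = 1.282 × 0.41902 = 0.53718 kg/m³.

ρ ≈ 0.537 kg/m³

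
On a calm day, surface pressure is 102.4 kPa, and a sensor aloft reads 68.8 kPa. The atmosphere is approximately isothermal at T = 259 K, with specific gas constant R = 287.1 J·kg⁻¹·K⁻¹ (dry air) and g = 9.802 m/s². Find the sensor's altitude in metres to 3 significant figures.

z ≈ 3020 m

Scale height: H = RT/g = 287.1 × 259 / 9.802 = 7586.1 m.
Invert the barometric formula: z = H ln(P₀/P).
P₀/P = 102.4/68.8 = 1.4884; ln(1.4884) = 0.39770.
z = 7586.1 × 0.39770 = 3017.0 m.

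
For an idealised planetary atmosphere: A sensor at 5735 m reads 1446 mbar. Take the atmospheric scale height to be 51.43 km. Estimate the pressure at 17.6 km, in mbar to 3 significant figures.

P ≈ 1150 mbar

Between two levels, P₂ = P₁ exp(−Δz/H) with Δz = z₂ − z₁.
Δz = 17600 − 5735.0 = 11865 m; Δz/H = 11865/51430 = 0.23070.
P₂ = 1446 × exp(−0.23070) = 1446 × 0.79398 = 1148.1 mbar.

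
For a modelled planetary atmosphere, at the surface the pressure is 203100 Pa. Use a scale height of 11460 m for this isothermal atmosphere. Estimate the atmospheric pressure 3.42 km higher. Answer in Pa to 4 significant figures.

Barometric formula: P = P₀ exp(−z/H).
z/H = 3420.0/11460 = 0.29843; exp(−0.29843) = 0.74198.
P = 203100 × 0.74198 = 150700 Pa.

P ≈ 150700 Pa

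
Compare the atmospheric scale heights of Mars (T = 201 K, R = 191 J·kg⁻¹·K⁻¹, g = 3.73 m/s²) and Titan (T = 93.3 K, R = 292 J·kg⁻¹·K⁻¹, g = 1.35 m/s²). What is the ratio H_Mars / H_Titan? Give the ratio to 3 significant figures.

H_Mars/H_Titan ≈ 0.510

H = RT/g for each body.
H_Mars = 191 × 201 / 3.73 = 10292 m.
H_Titan = 292 × 93.3 / 1.35 = 20180 m.
H_Mars/H_Titan = 10292/20180 = 0.51001.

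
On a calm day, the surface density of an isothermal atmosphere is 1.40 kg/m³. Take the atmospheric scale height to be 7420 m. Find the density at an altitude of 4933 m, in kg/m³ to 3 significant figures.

ρ ≈ 0.720 kg/m³

In an isothermal atmosphere, density decays like pressure: ρ = ρ₀ exp(−z/H).
z/H = 4933.0/7420.0 = 0.66482; exp(−0.66482) = 0.51437.
ρ = 1.40 × 0.51437 = 0.72012 kg/m³.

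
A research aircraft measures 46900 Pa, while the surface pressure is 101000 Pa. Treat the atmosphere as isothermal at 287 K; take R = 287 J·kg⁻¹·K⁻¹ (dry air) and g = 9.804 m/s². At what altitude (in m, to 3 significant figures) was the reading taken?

z ≈ 6440 m

Scale height: H = RT/g = 287 × 287 / 9.804 = 8401.6 m.
Invert the barometric formula: z = H ln(P₀/P).
P₀/P = 101000/46900 = 2.1535; ln(2.1535) = 0.76709.
z = 8401.6 × 0.76709 = 6444.8 m.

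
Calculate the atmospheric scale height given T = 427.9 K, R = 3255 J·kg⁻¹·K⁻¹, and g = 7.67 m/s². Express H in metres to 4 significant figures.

H ≈ 181600 m

The scale height of an isothermal atmosphere is H = RT/g.
H = 3255 × 427.9 / 7.67 = 1392800/7.67 = 181590 m.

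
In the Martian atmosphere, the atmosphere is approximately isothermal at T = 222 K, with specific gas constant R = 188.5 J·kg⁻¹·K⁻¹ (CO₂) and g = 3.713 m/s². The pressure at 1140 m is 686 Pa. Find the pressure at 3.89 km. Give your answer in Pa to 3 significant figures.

P ≈ 537 Pa

Scale height: H = RT/g = 188.5 × 222 / 3.713 = 11270 m.
Between two levels, P₂ = P₁ exp(−Δz/H) with Δz = z₂ − z₁.
Δz = 3890.0 − 1140.0 = 2750.0 m; Δz/H = 2750.0/11270 = 0.24401.
P₂ = 686 × exp(−0.24401) = 686 × 0.78348 = 537.47 Pa.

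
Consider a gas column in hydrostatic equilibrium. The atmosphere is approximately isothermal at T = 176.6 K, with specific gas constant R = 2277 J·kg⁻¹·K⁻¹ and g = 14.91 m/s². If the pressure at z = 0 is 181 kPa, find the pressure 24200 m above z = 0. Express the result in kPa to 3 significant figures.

Scale height: H = RT/g = 2277 × 176.6 / 14.91 = 26970 m.
Barometric formula: P = P₀ exp(−z/H).
z/H = 24200/26970 = 0.89729; exp(−0.89729) = 0.40767.
P = 181 × 0.40767 = 73.788 kPa.

P ≈ 73.8 kPa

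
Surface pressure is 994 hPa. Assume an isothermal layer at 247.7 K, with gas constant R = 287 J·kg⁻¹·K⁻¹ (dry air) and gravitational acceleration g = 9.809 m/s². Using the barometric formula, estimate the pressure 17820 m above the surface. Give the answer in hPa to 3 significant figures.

P ≈ 85.0 hPa

Scale height: H = RT/g = 287 × 247.7 / 9.809 = 7247.4 m.
Barometric formula: P = P₀ exp(−z/H).
z/H = 17820/7247.4 = 2.4588; exp(−2.4588) = 0.085538.
P = 994 × 0.085538 = 85.025 hPa.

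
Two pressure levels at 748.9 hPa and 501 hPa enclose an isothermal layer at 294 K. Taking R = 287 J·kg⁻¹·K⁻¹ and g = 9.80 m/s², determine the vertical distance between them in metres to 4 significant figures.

Hypsometric equation: Δz = (R T̄/g) ln(P₁/P₂).
R T̄/g = 287 × 294 / 9.80 = 8610.0 m.
ln(748.9/501) = ln(1.4948) = 0.40199.
Δz = 8610.0 × 0.40199 = 3461.1 m.

Δz ≈ 3461 m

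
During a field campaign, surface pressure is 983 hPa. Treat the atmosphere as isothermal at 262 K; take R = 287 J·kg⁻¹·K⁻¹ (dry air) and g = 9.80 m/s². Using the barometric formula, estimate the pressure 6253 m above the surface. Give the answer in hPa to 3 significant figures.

P ≈ 435 hPa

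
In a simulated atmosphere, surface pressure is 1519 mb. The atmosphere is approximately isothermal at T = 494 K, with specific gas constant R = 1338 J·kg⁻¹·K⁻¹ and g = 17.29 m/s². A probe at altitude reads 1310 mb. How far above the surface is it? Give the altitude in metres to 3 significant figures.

z ≈ 5660 m

Scale height: H = RT/g = 1338 × 494 / 17.29 = 38229 m.
Invert the barometric formula: z = H ln(P₀/P).
P₀/P = 1519/1310 = 1.1595; ln(1.1595) = 0.14799.
z = 38229 × 0.14799 = 5657.5 m.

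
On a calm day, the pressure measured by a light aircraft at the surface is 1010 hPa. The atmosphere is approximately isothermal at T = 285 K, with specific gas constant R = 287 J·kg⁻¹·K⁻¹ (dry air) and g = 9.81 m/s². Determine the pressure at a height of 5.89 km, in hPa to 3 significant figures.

Scale height: H = RT/g = 287 × 285 / 9.81 = 8337.9 m.
Barometric formula: P = P₀ exp(−z/H).
z/H = 5890.0/8337.9 = 0.70641; exp(−0.70641) = 0.49341.
P = 1010 × 0.49341 = 498.34 hPa.

P ≈ 498 hPa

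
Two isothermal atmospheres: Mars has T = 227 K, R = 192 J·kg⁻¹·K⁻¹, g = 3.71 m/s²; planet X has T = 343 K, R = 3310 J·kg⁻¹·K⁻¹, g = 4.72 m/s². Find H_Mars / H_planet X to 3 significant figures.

H_Mars/H_planet X ≈ 0.0488

H = RT/g for each body.
H_Mars = 192 × 227 / 3.71 = 11748 m.
H_planet X = 3310 × 343 / 4.72 = 240540 m.
H_Mars/H_planet X = 11748/240540 = 0.048840.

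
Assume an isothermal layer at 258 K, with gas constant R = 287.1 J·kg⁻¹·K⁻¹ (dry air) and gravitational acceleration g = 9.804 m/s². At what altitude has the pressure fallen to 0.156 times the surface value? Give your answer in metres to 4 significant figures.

z ≈ 14040 m

Scale height: H = RT/g = 287.1 × 258 / 9.804 = 7555.3 m.
Set P/P₀ = exp(−z/H) = 0.156, so z = −H ln(0.156).
−ln(0.156) = 1.8579; z = 7555.3 × 1.8579 = 14037 m.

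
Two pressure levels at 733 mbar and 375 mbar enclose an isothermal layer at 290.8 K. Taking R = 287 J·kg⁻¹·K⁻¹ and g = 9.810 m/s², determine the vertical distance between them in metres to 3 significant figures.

Hypsometric equation: Δz = (R T̄/g) ln(P₁/P₂).
R T̄/g = 287 × 290.8 / 9.810 = 8507.6 m.
ln(733/375) = ln(1.9547) = 0.67024.
Δz = 8507.6 × 0.67024 = 5702.1 m.

Δz ≈ 5700 m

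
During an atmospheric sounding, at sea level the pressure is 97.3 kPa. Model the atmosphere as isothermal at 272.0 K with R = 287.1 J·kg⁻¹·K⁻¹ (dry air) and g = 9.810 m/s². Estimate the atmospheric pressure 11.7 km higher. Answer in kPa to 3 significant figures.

P ≈ 22.4 kPa

Scale height: H = RT/g = 287.1 × 272.0 / 9.810 = 7960.4 m.
Barometric formula: P = P₀ exp(−z/H).
z/H = 11700/7960.4 = 1.4698; exp(−1.4698) = 0.22997.
P = 97.3 × 0.22997 = 22.376 kPa.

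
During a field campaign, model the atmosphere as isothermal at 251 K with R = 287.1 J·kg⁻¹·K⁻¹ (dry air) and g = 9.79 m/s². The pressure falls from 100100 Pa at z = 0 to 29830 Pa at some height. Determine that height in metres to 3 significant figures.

Scale height: H = RT/g = 287.1 × 251 / 9.79 = 7360.8 m.
Invert the barometric formula: z = H ln(P₀/P).
P₀/P = 100100/29830 = 3.3557; ln(3.3557) = 1.2107.
z = 7360.8 × 1.2107 = 8911.7 m.

z ≈ 8910 m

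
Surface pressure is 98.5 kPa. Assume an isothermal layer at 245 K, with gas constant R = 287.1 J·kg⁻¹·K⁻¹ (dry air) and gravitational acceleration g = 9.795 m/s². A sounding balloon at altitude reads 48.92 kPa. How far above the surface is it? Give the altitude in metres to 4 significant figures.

Scale height: H = RT/g = 287.1 × 245 / 9.795 = 7181.2 m.
Invert the barometric formula: z = H ln(P₀/P).
P₀/P = 98.5/48.92 = 2.0135; ln(2.0135) = 0.69987.
z = 7181.2 × 0.69987 = 5025.9 m.

z ≈ 5026 m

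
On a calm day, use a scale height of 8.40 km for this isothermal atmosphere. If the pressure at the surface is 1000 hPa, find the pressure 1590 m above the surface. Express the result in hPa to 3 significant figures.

P ≈ 828 hPa

Barometric formula: P = P₀ exp(−z/H).
z/H = 1590.0/8400.0 = 0.18929; exp(−0.18929) = 0.82755.
P = 1000 × 0.82755 = 827.55 hPa.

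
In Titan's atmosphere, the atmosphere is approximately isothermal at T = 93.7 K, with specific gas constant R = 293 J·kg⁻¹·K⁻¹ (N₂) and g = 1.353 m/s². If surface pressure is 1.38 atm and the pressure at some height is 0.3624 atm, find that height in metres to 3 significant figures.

Scale height: H = RT/g = 293 × 93.7 / 1.353 = 20291 m.
Invert the barometric formula: z = H ln(P₀/P).
P₀/P = 1.38/0.3624 = 3.8079; ln(3.8079) = 1.3371.
z = 20291 × 1.3371 = 27131 m.

z ≈ 27100 m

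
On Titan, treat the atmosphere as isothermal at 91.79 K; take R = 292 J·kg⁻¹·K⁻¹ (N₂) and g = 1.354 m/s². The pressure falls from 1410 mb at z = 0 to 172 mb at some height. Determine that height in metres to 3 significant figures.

z ≈ 41600 m

Scale height: H = RT/g = 292 × 91.79 / 1.354 = 19795 m.
Invert the barometric formula: z = H ln(P₀/P).
P₀/P = 1410/172 = 8.1977; ln(8.1977) = 2.1039.
z = 19795 × 2.1039 = 41647 m.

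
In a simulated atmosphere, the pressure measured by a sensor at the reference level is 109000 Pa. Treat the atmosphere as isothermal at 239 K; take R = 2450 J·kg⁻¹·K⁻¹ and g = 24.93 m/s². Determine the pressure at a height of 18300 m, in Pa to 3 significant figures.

Scale height: H = RT/g = 2450 × 239 / 24.93 = 23488 m.
Barometric formula: P = P₀ exp(−z/H).
z/H = 18300/23488 = 0.77912; exp(−0.77912) = 0.45881.
P = 109000 × 0.45881 = 50010 Pa.

P ≈ 50000 Pa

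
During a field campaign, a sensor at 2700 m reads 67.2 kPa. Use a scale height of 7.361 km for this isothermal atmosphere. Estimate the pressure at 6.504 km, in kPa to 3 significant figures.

Between two levels, P₂ = P₁ exp(−Δz/H) with Δz = z₂ − z₁.
Δz = 6504.0 − 2700.0 = 3804.0 m; Δz/H = 3804.0/7361.0 = 0.51678.
P₂ = 67.2 × exp(−0.51678) = 67.2 × 0.59644 = 40.081 kPa.

P ≈ 40.1 kPa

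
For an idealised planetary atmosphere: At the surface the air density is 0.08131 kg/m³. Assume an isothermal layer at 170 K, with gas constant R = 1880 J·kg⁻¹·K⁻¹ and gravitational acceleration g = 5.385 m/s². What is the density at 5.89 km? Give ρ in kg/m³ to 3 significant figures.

ρ ≈ 0.0736 kg/m³

Scale height: H = RT/g = 1880 × 170 / 5.385 = 59350 m.
In an isothermal atmosphere, density decays like pressure: ρ = ρ₀ exp(−z/H).
z/H = 5890.0/59350 = 0.099242; exp(−0.099242) = 0.90552.
ρ = 0.08131 × 0.90552 = 0.073628 kg/m³.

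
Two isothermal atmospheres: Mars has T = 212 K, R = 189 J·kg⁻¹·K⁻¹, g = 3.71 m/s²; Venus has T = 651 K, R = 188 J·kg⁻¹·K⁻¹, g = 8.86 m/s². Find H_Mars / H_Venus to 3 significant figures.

H_Mars/H_Venus ≈ 0.782

H = RT/g for each body.
H_Mars = 189 × 212 / 3.71 = 10800 m.
H_Venus = 188 × 651 / 8.86 = 13814 m.
H_Mars/H_Venus = 10800/13814 = 0.78182.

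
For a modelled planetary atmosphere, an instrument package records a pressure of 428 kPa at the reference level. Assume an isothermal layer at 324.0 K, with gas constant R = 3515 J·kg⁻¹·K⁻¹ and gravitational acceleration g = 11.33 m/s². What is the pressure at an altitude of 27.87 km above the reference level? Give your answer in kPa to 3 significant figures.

Scale height: H = RT/g = 3515 × 324.0 / 11.33 = 100520 m.
Barometric formula: P = P₀ exp(−z/H).
z/H = 27870/100520 = 0.27726; exp(−0.27726) = 0.75786.
P = 428 × 0.75786 = 324.36 kPa.

P ≈ 324 kPa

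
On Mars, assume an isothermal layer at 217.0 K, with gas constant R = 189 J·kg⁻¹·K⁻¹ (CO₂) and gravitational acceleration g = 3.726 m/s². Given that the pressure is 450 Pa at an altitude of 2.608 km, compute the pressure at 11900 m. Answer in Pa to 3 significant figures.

P ≈ 193 Pa

Scale height: H = RT/g = 189 × 217.0 / 3.726 = 11007 m.
Between two levels, P₂ = P₁ exp(−Δz/H) with Δz = z₂ − z₁.
Δz = 11900 − 2608.0 = 9292.0 m; Δz/H = 9292.0/11007 = 0.84419.
P₂ = 450 × exp(−0.84419) = 450 × 0.42991 = 193.46 Pa.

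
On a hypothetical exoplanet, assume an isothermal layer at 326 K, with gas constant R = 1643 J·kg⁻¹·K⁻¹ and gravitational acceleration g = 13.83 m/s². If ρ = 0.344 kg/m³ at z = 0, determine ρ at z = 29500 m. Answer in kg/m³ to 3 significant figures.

ρ ≈ 0.161 kg/m³

Scale height: H = RT/g = 1643 × 326 / 13.83 = 38729 m.
In an isothermal atmosphere, density decays like pressure: ρ = ρ₀ exp(−z/H).
z/H = 29500/38729 = 0.76170; exp(−0.76170) = 0.46687.
ρ = 0.344 × 0.46687 = 0.16060 kg/m³.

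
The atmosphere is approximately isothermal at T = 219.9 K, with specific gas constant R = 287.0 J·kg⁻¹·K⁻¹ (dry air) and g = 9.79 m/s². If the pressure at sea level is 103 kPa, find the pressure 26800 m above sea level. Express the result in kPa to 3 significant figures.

Scale height: H = RT/g = 287.0 × 219.9 / 9.79 = 6446.5 m.
Barometric formula: P = P₀ exp(−z/H).
z/H = 26800/6446.5 = 4.1573; exp(−4.1573) = 0.015650.
P = 103 × 0.015650 = 1.6119 kPa.

P ≈ 1.61 kPa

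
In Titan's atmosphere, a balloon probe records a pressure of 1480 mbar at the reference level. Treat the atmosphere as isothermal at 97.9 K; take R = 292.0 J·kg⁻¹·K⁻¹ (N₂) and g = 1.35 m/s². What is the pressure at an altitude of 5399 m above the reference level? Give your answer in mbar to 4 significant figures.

P ≈ 1147 mbar

Scale height: H = RT/g = 292.0 × 97.9 / 1.35 = 21175 m.
Barometric formula: P = P₀ exp(−z/H).
z/H = 5399.0/21175 = 0.25497; exp(−0.25497) = 0.77494.
P = 1480 × 0.77494 = 1146.9 mbar.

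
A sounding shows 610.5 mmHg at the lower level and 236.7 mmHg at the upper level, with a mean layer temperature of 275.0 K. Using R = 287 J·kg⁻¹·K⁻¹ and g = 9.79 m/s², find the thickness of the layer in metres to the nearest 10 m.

Hypsometric equation: Δz = (R T̄/g) ln(P₁/P₂).
R T̄/g = 287 × 275.0 / 9.79 = 8061.8 m.
ln(610.5/236.7) = ln(2.5792) = 0.94748.
Δz = 8061.8 × 0.94748 = 7638.4 m.

Δz ≈ 7640 m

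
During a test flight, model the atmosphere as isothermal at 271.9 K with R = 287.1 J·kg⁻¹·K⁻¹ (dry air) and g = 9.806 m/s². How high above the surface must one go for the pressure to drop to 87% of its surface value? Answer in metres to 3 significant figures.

z ≈ 1110 m

Scale height: H = RT/g = 287.1 × 271.9 / 9.806 = 7960.7 m.
Set P/P₀ = exp(−z/H) = 0.87, so z = −H ln(0.87).
−ln(0.87) = 0.13926; z = 7960.7 × 0.13926 = 1108.6 m.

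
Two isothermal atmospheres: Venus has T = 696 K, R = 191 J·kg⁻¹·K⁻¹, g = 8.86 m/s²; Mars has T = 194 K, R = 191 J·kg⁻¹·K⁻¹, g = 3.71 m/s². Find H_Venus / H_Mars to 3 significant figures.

H_Venus/H_Mars ≈ 1.50

H = RT/g for each body.
H_Venus = 191 × 696 / 8.86 = 15004 m.
H_Mars = 191 × 194 / 3.71 = 9987.6 m.
H_Venus/H_Mars = 15004/9987.6 = 1.5023.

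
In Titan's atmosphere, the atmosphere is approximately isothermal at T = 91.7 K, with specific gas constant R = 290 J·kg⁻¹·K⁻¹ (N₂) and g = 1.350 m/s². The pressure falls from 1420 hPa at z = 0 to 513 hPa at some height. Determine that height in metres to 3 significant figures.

z ≈ 20100 m

Scale height: H = RT/g = 290 × 91.7 / 1.350 = 19699 m.
Invert the barometric formula: z = H ln(P₀/P).
P₀/P = 1420/513 = 2.7680; ln(2.7680) = 1.0181.
z = 19699 × 1.0181 = 20056 m.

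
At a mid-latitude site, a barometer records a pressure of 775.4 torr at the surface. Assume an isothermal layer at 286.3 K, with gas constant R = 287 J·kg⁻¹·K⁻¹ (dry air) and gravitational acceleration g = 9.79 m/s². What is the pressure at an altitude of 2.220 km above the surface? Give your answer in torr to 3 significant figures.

Scale height: H = RT/g = 287 × 286.3 / 9.79 = 8393.1 m.
Barometric formula: P = P₀ exp(−z/H).
z/H = 2220.0/8393.1 = 0.26450; exp(−0.26450) = 0.76759.
P = 775.4 × 0.76759 = 595.19 torr.

P ≈ 595 torr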